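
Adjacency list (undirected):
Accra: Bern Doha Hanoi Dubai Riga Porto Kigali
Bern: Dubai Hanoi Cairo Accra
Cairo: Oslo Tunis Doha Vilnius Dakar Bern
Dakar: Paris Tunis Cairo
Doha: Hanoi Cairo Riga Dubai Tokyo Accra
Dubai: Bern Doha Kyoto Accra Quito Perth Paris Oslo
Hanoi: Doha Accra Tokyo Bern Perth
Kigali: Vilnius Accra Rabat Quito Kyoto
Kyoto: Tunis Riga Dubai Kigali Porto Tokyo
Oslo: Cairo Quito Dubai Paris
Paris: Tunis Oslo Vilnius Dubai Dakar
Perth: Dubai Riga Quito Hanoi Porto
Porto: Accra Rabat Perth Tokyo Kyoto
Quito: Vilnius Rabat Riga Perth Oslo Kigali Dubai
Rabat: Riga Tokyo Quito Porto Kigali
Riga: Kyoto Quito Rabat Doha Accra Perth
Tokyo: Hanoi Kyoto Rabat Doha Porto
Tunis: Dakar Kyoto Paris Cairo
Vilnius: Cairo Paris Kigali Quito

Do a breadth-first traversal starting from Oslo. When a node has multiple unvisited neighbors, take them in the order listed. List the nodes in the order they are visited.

Oslo → Cairo → Quito → Dubai → Paris → Tunis → Doha → Vilnius → Dakar → Bern → Rabat → Riga → Perth → Kigali → Kyoto → Accra → Hanoi → Tokyo → Porto

Visit Oslo; enqueue Cairo, Quito, Dubai, Paris → queue [Cairo, Quito, Dubai, Paris]
Visit Cairo; enqueue Tunis, Doha, Vilnius, Dakar, Bern → queue [Quito, Dubai, Paris, Tunis, Doha, Vilnius, Dakar, Bern]
Visit Quito; enqueue Rabat, Riga, Perth, Kigali → queue [Dubai, Paris, Tunis, Doha, Vilnius, Dakar, Bern, Rabat, Riga, Perth, Kigali]
Visit Dubai; enqueue Kyoto, Accra → queue [Paris, Tunis, Doha, Vilnius, Dakar, Bern, Rabat, Riga, Perth, Kigali, Kyoto, Accra]
Visit Paris → queue [Tunis, Doha, Vilnius, Dakar, Bern, Rabat, Riga, Perth, Kigali, Kyoto, Accra]
Visit Tunis → queue [Doha, Vilnius, Dakar, Bern, Rabat, Riga, Perth, Kigali, Kyoto, Accra]
Visit Doha; enqueue Hanoi, Tokyo → queue [Vilnius, Dakar, Bern, Rabat, Riga, Perth, Kigali, Kyoto, Accra, Hanoi, Tokyo]
Visit Vilnius → queue [Dakar, Bern, Rabat, Riga, Perth, Kigali, Kyoto, Accra, Hanoi, Tokyo]
Visit Dakar → queue [Bern, Rabat, Riga, Perth, Kigali, Kyoto, Accra, Hanoi, Tokyo]
Visit Bern → queue [Rabat, Riga, Perth, Kigali, Kyoto, Accra, Hanoi, Tokyo]
Visit Rabat; enqueue Porto → queue [Riga, Perth, Kigali, Kyoto, Accra, Hanoi, Tokyo, Porto]
Visit Riga → queue [Perth, Kigali, Kyoto, Accra, Hanoi, Tokyo, Porto]
Visit Perth → queue [Kigali, Kyoto, Accra, Hanoi, Tokyo, Porto]
Visit Kigali → queue [Kyoto, Accra, Hanoi, Tokyo, Porto]
Visit Kyoto → queue [Accra, Hanoi, Tokyo, Porto]
Visit Accra → queue [Hanoi, Tokyo, Porto]
Visit Hanoi → queue [Tokyo, Porto]
Visit Tokyo → queue [Porto]
Visit Porto → queue []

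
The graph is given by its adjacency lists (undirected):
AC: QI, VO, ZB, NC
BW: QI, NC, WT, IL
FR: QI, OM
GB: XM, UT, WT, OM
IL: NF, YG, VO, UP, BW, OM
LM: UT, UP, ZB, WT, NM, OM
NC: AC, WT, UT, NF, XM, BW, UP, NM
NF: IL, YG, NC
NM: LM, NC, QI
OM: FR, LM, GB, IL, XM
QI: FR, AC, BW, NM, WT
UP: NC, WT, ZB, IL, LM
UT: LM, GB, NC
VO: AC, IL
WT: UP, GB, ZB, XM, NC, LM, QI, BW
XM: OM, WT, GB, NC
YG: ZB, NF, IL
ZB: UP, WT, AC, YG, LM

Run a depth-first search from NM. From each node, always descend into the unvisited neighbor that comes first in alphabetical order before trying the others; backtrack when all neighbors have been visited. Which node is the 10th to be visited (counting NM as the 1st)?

Visit NM
NM → LM
LM → OM
OM → FR
FR → QI
QI → AC
AC → NC
NC → BW
BW → IL
IL → NF
NF → YG
YG → ZB
ZB → UP
UP → WT
WT → GB
GB → UT
GB → XM
IL → VO

Visit order: NM, LM, OM, FR, QI, AC, NC, BW, IL, NF, YG, ZB, UP, WT, GB, UT, XM, VO

NF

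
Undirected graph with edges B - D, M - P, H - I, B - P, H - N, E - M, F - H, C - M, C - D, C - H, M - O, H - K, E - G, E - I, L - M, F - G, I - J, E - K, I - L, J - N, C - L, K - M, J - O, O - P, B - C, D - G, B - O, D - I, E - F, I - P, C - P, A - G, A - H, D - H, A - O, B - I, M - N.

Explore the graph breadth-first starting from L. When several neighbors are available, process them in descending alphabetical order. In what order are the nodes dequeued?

Visit L; enqueue M, I, C → queue [M, I, C]
Visit M; enqueue P, O, N, K, E → queue [I, C, P, O, N, K, E]
Visit I; enqueue J, H, D, B → queue [C, P, O, N, K, E, J, H, D, B]
Visit C → queue [P, O, N, K, E, J, H, D, B]
Visit P → queue [O, N, K, E, J, H, D, B]
Visit O; enqueue A → queue [N, K, E, J, H, D, B, A]
Visit N → queue [K, E, J, H, D, B, A]
Visit K → queue [E, J, H, D, B, A]
Visit E; enqueue G, F → queue [J, H, D, B, A, G, F]
Visit J → queue [H, D, B, A, G, F]
Visit H → queue [D, B, A, G, F]
Visit D → queue [B, A, G, F]
Visit B → queue [A, G, F]
Visit A → queue [G, F]
Visit G → queue [F]
Visit F → queue []

L, M, I, C, P, O, N, K, E, J, H, D, B, A, G, F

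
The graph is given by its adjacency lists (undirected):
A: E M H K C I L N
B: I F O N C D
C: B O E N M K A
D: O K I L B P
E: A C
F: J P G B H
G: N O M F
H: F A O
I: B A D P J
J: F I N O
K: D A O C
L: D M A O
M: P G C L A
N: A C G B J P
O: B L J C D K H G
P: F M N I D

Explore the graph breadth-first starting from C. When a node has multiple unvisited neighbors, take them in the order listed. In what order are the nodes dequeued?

Visit C; enqueue B, O, E, N, M, K, A → queue [B, O, E, N, M, K, A]
Visit B; enqueue I, F, D → queue [O, E, N, M, K, A, I, F, D]
Visit O; enqueue L, J, H, G → queue [E, N, M, K, A, I, F, D, L, J, H, G]
Visit E → queue [N, M, K, A, I, F, D, L, J, H, G]
Visit N; enqueue P → queue [M, K, A, I, F, D, L, J, H, G, P]
Visit M → queue [K, A, I, F, D, L, J, H, G, P]
Visit K → queue [A, I, F, D, L, J, H, G, P]
Visit A → queue [I, F, D, L, J, H, G, P]
Visit I → queue [F, D, L, J, H, G, P]
Visit F → queue [D, L, J, H, G, P]
Visit D → queue [L, J, H, G, P]
Visit L → queue [J, H, G, P]
Visit J → queue [H, G, P]
Visit H → queue [G, P]
Visit G → queue [P]
Visit P → queue []

C, B, O, E, N, M, K, A, I, F, D, L, J, H, G, P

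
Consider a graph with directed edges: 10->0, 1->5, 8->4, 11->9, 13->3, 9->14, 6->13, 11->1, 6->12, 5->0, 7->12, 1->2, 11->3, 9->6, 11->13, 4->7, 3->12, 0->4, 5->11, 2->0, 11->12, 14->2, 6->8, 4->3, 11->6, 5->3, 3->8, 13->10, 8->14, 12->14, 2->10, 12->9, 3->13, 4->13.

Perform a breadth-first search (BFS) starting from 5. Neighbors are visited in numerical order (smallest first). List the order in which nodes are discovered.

Visit 5; enqueue 0, 3, 11 → queue [0, 3, 11]
Visit 0; enqueue 4 → queue [3, 11, 4]
Visit 3; enqueue 8, 12, 13 → queue [11, 4, 8, 12, 13]
Visit 11; enqueue 1, 6, 9 → queue [4, 8, 12, 13, 1, 6, 9]
Visit 4; enqueue 7 → queue [8, 12, 13, 1, 6, 9, 7]
Visit 8; enqueue 14 → queue [12, 13, 1, 6, 9, 7, 14]
Visit 12 → queue [13, 1, 6, 9, 7, 14]
Visit 13; enqueue 10 → queue [1, 6, 9, 7, 14, 10]
Visit 1; enqueue 2 → queue [6, 9, 7, 14, 10, 2]
Visit 6 → queue [9, 7, 14, 10, 2]
Visit 9 → queue [7, 14, 10, 2]
Visit 7 → queue [14, 10, 2]
Visit 14 → queue [10, 2]
Visit 10 → queue [2]
Visit 2 → queue []

5, 0, 3, 11, 4, 8, 12, 13, 1, 6, 9, 7, 14, 10, 2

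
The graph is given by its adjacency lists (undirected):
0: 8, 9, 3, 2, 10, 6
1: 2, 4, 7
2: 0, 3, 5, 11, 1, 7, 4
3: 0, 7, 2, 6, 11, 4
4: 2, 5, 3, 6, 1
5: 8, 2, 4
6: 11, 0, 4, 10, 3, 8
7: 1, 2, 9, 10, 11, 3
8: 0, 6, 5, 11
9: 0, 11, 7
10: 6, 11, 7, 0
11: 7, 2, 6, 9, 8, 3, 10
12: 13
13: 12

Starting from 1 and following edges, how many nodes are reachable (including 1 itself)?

BFS from 1 visits: 1, 2, 4, 7, 0, 3, 5, 11, 6, 9, 10, 8
Reachable nodes: 12 of 14 total.

12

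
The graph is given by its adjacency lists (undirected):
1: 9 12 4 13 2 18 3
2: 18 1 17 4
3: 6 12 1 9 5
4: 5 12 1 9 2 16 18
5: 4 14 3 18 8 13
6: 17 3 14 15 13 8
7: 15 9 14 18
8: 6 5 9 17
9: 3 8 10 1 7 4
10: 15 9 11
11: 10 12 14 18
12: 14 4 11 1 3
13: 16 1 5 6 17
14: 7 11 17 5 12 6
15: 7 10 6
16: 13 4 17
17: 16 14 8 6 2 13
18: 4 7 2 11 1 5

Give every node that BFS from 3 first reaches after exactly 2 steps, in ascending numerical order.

2, 4, 7, 8, 10, 11, 13, 14, 15, 17, 18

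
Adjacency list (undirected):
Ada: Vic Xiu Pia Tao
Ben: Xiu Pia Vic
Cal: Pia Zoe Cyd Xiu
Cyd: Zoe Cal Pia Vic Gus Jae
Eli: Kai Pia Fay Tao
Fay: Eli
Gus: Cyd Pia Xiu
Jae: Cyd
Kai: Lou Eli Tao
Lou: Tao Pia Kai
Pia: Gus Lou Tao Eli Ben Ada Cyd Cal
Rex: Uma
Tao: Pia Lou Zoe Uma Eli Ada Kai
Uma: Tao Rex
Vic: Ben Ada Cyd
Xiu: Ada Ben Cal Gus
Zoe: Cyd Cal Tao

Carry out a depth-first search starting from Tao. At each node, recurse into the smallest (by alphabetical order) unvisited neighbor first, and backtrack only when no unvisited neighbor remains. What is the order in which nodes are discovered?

Visit Tao
Tao → Ada
Ada → Pia
Pia → Ben
Ben → Vic
Vic → Cyd
Cyd → Cal
Cal → Xiu
Xiu → Gus
Cal → Zoe
Cyd → Jae
Pia → Eli
Eli → Fay
Eli → Kai
Kai → Lou
Tao → Uma
Uma → Rex

Tao → Ada → Pia → Ben → Vic → Cyd → Cal → Xiu → Gus → Zoe → Jae → Eli → Fay → Kai → Lou → Uma → Rex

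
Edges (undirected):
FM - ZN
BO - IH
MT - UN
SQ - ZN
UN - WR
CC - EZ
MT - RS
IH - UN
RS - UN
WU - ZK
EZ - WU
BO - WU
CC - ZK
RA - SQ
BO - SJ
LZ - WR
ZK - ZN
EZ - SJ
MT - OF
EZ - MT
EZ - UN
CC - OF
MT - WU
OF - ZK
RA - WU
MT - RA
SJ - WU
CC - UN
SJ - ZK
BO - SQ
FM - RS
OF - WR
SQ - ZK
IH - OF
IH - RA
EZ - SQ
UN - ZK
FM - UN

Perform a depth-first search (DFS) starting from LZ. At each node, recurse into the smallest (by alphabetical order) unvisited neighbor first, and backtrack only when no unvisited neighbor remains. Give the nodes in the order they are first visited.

LZ WR OF CC EZ MT RA IH BO SJ WU ZK SQ ZN FM RS UN

Visit LZ
LZ → WR
WR → OF
OF → CC
CC → EZ
EZ → MT
MT → RA
RA → IH
IH → BO
BO → SJ
SJ → WU
WU → ZK
ZK → SQ
SQ → ZN
ZN → FM
FM → RS
RS → UN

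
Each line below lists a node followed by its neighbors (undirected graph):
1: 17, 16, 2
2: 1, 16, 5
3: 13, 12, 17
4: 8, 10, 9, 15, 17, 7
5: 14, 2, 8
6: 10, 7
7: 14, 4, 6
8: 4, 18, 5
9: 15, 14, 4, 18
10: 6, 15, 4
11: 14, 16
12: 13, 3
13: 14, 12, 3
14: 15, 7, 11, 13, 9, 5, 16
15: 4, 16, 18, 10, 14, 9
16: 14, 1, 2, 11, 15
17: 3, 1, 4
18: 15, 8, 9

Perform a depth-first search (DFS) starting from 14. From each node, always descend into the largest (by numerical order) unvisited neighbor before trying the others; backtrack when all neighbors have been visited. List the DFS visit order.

Visit 14
14 → 16
16 → 15
15 → 18
18 → 9
9 → 4
4 → 17
17 → 3
3 → 13
13 → 12
17 → 1
1 → 2
2 → 5
5 → 8
4 → 10
10 → 6
6 → 7
16 → 11

14, 16, 15, 18, 9, 4, 17, 3, 13, 12, 1, 2, 5, 8, 10, 6, 7, 11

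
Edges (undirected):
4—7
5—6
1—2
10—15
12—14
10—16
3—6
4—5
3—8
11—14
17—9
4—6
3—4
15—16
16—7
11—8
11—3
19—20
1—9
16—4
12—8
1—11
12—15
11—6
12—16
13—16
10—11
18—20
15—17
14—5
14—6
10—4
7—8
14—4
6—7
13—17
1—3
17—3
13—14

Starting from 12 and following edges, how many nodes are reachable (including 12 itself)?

17

BFS from 12 visits: 12, 16, 15, 14, 8, 13, 10, 7, 4, 17, 11, 6, 5, 3, 9, 1, 2
Reachable nodes: 17 of 20 total.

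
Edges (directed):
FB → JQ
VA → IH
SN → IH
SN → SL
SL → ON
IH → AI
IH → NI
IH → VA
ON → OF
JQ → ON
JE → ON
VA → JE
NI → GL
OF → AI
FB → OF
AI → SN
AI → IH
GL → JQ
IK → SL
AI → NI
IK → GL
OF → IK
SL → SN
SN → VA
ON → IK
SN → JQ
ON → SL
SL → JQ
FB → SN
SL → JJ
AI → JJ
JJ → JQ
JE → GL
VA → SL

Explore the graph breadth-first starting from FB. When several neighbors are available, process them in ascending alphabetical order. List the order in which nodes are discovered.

FB -> JQ -> OF -> SN -> ON -> AI -> IK -> IH -> SL -> VA -> JJ -> NI -> GL -> JE

Visit FB; enqueue JQ, OF, SN → queue [JQ, OF, SN]
Visit JQ; enqueue ON → queue [OF, SN, ON]
Visit OF; enqueue AI, IK → queue [SN, ON, AI, IK]
Visit SN; enqueue IH, SL, VA → queue [ON, AI, IK, IH, SL, VA]
Visit ON → queue [AI, IK, IH, SL, VA]
Visit AI; enqueue JJ, NI → queue [IK, IH, SL, VA, JJ, NI]
Visit IK; enqueue GL → queue [IH, SL, VA, JJ, NI, GL]
Visit IH → queue [SL, VA, JJ, NI, GL]
Visit SL → queue [VA, JJ, NI, GL]
Visit VA; enqueue JE → queue [JJ, NI, GL, JE]
Visit JJ → queue [NI, GL, JE]
Visit NI → queue [GL, JE]
Visit GL → queue [JE]
Visit JE → queue []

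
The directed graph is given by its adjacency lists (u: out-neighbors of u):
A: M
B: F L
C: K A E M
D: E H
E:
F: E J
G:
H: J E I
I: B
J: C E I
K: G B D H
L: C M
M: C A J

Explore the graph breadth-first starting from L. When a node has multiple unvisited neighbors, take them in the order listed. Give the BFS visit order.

Visit L; enqueue C, M → queue [C, M]
Visit C; enqueue K, A, E → queue [M, K, A, E]
Visit M; enqueue J → queue [K, A, E, J]
Visit K; enqueue G, B, D, H → queue [A, E, J, G, B, D, H]
Visit A → queue [E, J, G, B, D, H]
Visit E → queue [J, G, B, D, H]
Visit J; enqueue I → queue [G, B, D, H, I]
Visit G → queue [B, D, H, I]
Visit B; enqueue F → queue [D, H, I, F]
Visit D → queue [H, I, F]
Visit H → queue [I, F]
Visit I → queue [F]
Visit F → queue []

L, C, M, K, A, E, J, G, B, D, H, I, F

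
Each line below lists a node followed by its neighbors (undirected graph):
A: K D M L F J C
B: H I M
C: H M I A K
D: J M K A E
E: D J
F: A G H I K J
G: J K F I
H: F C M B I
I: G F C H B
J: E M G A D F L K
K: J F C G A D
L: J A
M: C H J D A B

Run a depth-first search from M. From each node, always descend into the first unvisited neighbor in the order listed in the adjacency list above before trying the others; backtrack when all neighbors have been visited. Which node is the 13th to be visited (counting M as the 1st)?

Visit M
M → C
C → H
H → F
F → A
A → K
K → J
J → E
E → D
J → G
G → I
I → B
J → L

Visit order: M, C, H, F, A, K, J, E, D, G, I, B, L

L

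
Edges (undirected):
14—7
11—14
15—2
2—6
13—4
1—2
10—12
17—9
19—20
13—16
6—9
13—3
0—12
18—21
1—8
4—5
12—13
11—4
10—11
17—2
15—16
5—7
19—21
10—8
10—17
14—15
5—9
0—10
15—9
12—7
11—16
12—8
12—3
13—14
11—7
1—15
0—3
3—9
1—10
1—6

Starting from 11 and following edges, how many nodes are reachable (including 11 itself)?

BFS from 11 visits: 11, 4, 7, 10, 14, 16, 5, 13, 12, 0, 1, 8, 17, 15, 9, 3, 2, 6
Reachable nodes: 18 of 22 total.

18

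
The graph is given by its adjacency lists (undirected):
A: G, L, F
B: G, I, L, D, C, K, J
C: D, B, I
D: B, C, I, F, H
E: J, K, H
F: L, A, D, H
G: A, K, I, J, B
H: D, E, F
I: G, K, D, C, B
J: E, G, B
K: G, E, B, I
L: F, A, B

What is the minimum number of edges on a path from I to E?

2

Level 0: I
Level 1: B, C, D, G, K
Level 2: A, E, F, H, J, L
E first appears at level 2.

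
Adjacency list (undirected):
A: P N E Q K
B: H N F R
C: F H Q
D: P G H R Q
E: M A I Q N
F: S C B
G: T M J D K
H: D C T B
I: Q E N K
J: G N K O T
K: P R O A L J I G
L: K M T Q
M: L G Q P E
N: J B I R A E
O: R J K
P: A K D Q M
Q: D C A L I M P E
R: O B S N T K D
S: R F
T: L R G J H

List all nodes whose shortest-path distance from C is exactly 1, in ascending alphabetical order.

F, H, Q

Level 0: C
Level 1: F, H, Q
Level 2: A, B, D, E, I, L, M, P, S, T
Level 3: G, J, K, N, R
Level 4: O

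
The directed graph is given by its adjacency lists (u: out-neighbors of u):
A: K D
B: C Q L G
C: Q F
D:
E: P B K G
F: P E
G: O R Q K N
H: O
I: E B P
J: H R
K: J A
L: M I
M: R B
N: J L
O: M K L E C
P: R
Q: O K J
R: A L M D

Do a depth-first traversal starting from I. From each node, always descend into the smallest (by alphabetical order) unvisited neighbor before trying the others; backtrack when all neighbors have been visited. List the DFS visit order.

Visit I
I → B
B → C
C → F
F → E
E → G
G → K
K → A
A → D
K → J
J → H
H → O
O → L
L → M
M → R
G → N
G → Q
E → P

I B C F E G K A D J H O L M R N Q P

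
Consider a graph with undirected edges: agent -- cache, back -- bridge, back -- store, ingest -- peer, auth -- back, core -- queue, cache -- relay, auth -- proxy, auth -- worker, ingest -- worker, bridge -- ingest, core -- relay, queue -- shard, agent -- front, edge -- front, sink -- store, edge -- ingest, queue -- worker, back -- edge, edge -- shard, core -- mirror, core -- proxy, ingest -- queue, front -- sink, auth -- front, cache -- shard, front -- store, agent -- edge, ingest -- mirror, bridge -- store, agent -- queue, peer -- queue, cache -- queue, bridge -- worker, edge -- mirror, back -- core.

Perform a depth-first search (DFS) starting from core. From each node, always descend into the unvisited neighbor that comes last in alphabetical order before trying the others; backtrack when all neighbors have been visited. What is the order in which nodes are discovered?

core -> relay -> cache -> shard -> queue -> worker -> ingest -> peer -> mirror -> edge -> front -> store -> sink -> bridge -> back -> auth -> proxy -> agent

Visit core
core → relay
relay → cache
cache → shard
shard → queue
queue → worker
worker → ingest
ingest → peer
ingest → mirror
mirror → edge
edge → front
front → store
store → sink
store → bridge
bridge → back
back → auth
auth → proxy
front → agent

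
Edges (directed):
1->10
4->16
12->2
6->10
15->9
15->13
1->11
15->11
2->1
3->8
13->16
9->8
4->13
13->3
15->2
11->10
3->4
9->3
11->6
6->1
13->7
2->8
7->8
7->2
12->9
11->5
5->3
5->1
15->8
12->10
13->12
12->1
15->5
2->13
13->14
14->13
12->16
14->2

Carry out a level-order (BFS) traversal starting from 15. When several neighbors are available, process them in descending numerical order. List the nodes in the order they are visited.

Visit 15; enqueue 13, 11, 9, 8, 5, 2 → queue [13, 11, 9, 8, 5, 2]
Visit 13; enqueue 16, 14, 12, 7, 3 → queue [11, 9, 8, 5, 2, 16, 14, 12, 7, 3]
Visit 11; enqueue 10, 6 → queue [9, 8, 5, 2, 16, 14, 12, 7, 3, 10, 6]
Visit 9 → queue [8, 5, 2, 16, 14, 12, 7, 3, 10, 6]
Visit 8 → queue [5, 2, 16, 14, 12, 7, 3, 10, 6]
Visit 5; enqueue 1 → queue [2, 16, 14, 12, 7, 3, 10, 6, 1]
Visit 2 → queue [16, 14, 12, 7, 3, 10, 6, 1]
Visit 16 → queue [14, 12, 7, 3, 10, 6, 1]
Visit 14 → queue [12, 7, 3, 10, 6, 1]
Visit 12 → queue [7, 3, 10, 6, 1]
Visit 7 → queue [3, 10, 6, 1]
Visit 3; enqueue 4 → queue [10, 6, 1, 4]
Visit 10 → queue [6, 1, 4]
Visit 6 → queue [1, 4]
Visit 1 → queue [4]
Visit 4 → queue []

15 → 13 → 11 → 9 → 8 → 5 → 2 → 16 → 14 → 12 → 7 → 3 → 10 → 6 → 1 → 4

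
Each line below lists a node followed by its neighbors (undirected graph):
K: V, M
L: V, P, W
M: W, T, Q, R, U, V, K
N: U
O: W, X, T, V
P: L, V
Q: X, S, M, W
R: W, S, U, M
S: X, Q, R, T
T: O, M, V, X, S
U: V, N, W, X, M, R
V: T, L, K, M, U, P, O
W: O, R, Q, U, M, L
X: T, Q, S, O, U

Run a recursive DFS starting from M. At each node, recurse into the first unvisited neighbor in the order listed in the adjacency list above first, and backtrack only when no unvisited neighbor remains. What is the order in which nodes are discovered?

Visit M
M → W
W → O
O → X
X → T
T → V
V → L
L → P
V → K
V → U
U → N
U → R
R → S
S → Q

M → W → O → X → T → V → L → P → K → U → N → R → S → Q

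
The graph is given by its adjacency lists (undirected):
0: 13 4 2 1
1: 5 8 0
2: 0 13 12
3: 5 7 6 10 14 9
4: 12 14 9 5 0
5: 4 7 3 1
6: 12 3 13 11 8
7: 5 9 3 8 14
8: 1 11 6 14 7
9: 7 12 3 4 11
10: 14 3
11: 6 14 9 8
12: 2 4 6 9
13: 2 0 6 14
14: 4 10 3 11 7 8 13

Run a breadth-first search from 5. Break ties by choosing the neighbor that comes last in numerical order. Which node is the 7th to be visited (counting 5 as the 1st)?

Visit 5; enqueue 7, 4, 3, 1 → queue [7, 4, 3, 1]
Visit 7; enqueue 14, 9, 8 → queue [4, 3, 1, 14, 9, 8]
Visit 4; enqueue 12, 0 → queue [3, 1, 14, 9, 8, 12, 0]
Visit 3; enqueue 10, 6 → queue [1, 14, 9, 8, 12, 0, 10, 6]
Visit 1 → queue [14, 9, 8, 12, 0, 10, 6]
Visit 14; enqueue 13, 11 → queue [9, 8, 12, 0, 10, 6, 13, 11]
Visit 9 → queue [8, 12, 0, 10, 6, 13, 11]
Visit 8 → queue [12, 0, 10, 6, 13, 11]
Visit 12; enqueue 2 → queue [0, 10, 6, 13, 11, 2]
Visit 0 → queue [10, 6, 13, 11, 2]
Visit 10 → queue [6, 13, 11, 2]
Visit 6 → queue [13, 11, 2]
Visit 13 → queue [11, 2]
Visit 11 → queue [2]
Visit 2 → queue []

Visit order: 5, 7, 4, 3, 1, 14, 9, 8, 12, 0, 10, 6, 13, 11, 2

9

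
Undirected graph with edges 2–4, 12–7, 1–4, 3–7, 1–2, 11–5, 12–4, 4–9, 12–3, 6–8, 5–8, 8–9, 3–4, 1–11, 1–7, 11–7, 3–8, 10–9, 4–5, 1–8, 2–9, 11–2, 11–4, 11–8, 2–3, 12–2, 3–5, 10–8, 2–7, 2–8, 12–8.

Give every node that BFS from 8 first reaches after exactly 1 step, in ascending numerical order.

1, 2, 3, 5, 6, 9, 10, 11, 12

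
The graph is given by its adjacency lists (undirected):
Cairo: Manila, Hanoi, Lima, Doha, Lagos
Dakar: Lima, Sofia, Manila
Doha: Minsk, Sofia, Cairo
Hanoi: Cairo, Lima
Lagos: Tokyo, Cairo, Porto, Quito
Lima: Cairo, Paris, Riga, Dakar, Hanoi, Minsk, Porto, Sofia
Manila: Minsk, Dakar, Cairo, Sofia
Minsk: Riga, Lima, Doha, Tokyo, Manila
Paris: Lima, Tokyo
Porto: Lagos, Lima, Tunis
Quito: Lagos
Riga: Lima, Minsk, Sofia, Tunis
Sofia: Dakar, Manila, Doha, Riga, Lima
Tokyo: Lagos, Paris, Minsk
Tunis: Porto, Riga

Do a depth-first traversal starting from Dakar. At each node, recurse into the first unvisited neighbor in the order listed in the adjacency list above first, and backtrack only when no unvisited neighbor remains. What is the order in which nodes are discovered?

Dakar -> Lima -> Cairo -> Manila -> Minsk -> Riga -> Sofia -> Doha -> Tunis -> Porto -> Lagos -> Tokyo -> Paris -> Quito -> Hanoi

Visit Dakar
Dakar → Lima
Lima → Cairo
Cairo → Manila
Manila → Minsk
Minsk → Riga
Riga → Sofia
Sofia → Doha
Riga → Tunis
Tunis → Porto
Porto → Lagos
Lagos → Tokyo
Tokyo → Paris
Lagos → Quito
Cairo → Hanoi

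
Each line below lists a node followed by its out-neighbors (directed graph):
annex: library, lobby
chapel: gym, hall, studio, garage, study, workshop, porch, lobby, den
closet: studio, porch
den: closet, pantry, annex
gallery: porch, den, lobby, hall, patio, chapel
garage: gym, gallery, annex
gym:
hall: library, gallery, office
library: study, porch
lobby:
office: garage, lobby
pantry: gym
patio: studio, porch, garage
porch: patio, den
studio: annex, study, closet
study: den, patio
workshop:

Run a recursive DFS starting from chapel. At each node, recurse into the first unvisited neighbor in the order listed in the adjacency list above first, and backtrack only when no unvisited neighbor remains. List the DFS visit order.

Visit chapel
chapel → gym
chapel → hall
hall → library
library → study
study → den
den → closet
closet → studio
studio → annex
annex → lobby
closet → porch
porch → patio
patio → garage
garage → gallery
den → pantry
hall → office
chapel → workshop

chapel -> gym -> hall -> library -> study -> den -> closet -> studio -> annex -> lobby -> porch -> patio -> garage -> gallery -> pantry -> office -> workshop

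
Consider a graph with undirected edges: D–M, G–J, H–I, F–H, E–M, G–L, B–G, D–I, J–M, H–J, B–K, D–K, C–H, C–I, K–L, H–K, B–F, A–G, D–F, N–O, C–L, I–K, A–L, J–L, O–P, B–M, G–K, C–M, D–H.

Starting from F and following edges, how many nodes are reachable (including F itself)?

13

BFS from F visits: F, H, D, B, K, J, I, C, M, G, L, E, A
Reachable nodes: 13 of 16 total.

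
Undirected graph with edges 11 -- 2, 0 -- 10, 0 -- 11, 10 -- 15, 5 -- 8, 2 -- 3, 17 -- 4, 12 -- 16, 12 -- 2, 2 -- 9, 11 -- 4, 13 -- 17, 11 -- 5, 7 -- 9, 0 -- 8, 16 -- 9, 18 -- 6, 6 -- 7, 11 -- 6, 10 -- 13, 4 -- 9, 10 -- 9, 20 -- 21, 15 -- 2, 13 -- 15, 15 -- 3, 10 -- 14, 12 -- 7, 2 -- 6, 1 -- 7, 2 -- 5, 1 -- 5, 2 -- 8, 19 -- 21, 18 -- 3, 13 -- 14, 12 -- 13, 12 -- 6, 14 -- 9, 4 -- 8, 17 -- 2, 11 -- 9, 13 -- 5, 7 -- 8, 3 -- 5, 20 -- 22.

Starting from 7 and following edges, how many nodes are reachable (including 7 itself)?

19

BFS from 7 visits: 7, 1, 6, 8, 9, 12, 5, 2, 11, 18, 0, 4, 10, 14, 16, 13, 3, 15, 17
Reachable nodes: 19 of 23 total.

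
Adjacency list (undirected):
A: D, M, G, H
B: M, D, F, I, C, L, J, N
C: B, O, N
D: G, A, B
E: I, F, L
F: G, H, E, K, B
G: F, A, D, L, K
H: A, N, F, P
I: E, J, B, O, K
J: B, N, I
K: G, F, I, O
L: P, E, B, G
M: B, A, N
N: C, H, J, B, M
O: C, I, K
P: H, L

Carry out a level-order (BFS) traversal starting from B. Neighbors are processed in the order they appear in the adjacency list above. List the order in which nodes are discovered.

Visit B; enqueue M, D, F, I, C, L, J, N → queue [M, D, F, I, C, L, J, N]
Visit M; enqueue A → queue [D, F, I, C, L, J, N, A]
Visit D; enqueue G → queue [F, I, C, L, J, N, A, G]
Visit F; enqueue H, E, K → queue [I, C, L, J, N, A, G, H, E, K]
Visit I; enqueue O → queue [C, L, J, N, A, G, H, E, K, O]
Visit C → queue [L, J, N, A, G, H, E, K, O]
Visit L; enqueue P → queue [J, N, A, G, H, E, K, O, P]
Visit J → queue [N, A, G, H, E, K, O, P]
Visit N → queue [A, G, H, E, K, O, P]
Visit A → queue [G, H, E, K, O, P]
Visit G → queue [H, E, K, O, P]
Visit H → queue [E, K, O, P]
Visit E → queue [K, O, P]
Visit K → queue [O, P]
Visit O → queue [P]
Visit P → queue []

B -> M -> D -> F -> I -> C -> L -> J -> N -> A -> G -> H -> E -> K -> O -> P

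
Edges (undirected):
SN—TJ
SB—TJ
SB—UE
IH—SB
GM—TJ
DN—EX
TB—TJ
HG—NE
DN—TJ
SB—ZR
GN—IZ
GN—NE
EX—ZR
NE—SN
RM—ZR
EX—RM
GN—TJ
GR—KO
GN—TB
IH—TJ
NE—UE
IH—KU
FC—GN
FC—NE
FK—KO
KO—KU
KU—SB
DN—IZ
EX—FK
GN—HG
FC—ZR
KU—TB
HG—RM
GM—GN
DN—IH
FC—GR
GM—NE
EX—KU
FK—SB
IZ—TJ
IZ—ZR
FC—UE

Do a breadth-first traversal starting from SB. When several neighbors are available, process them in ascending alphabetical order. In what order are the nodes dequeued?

Visit SB; enqueue FK, IH, KU, TJ, UE, ZR → queue [FK, IH, KU, TJ, UE, ZR]
Visit FK; enqueue EX, KO → queue [IH, KU, TJ, UE, ZR, EX, KO]
Visit IH; enqueue DN → queue [KU, TJ, UE, ZR, EX, KO, DN]
Visit KU; enqueue TB → queue [TJ, UE, ZR, EX, KO, DN, TB]
Visit TJ; enqueue GM, GN, IZ, SN → queue [UE, ZR, EX, KO, DN, TB, GM, GN, IZ, SN]
Visit UE; enqueue FC, NE → queue [ZR, EX, KO, DN, TB, GM, GN, IZ, SN, FC, NE]
Visit ZR; enqueue RM → queue [EX, KO, DN, TB, GM, GN, IZ, SN, FC, NE, RM]
Visit EX → queue [KO, DN, TB, GM, GN, IZ, SN, FC, NE, RM]
Visit KO; enqueue GR → queue [DN, TB, GM, GN, IZ, SN, FC, NE, RM, GR]
Visit DN → queue [TB, GM, GN, IZ, SN, FC, NE, RM, GR]
Visit TB → queue [GM, GN, IZ, SN, FC, NE, RM, GR]
Visit GM → queue [GN, IZ, SN, FC, NE, RM, GR]
Visit GN; enqueue HG → queue [IZ, SN, FC, NE, RM, GR, HG]
Visit IZ → queue [SN, FC, NE, RM, GR, HG]
Visit SN → queue [FC, NE, RM, GR, HG]
Visit FC → queue [NE, RM, GR, HG]
Visit NE → queue [RM, GR, HG]
Visit RM → queue [GR, HG]
Visit GR → queue [HG]
Visit HG → queue []

SB, FK, IH, KU, TJ, UE, ZR, EX, KO, DN, TB, GM, GN, IZ, SN, FC, NE, RM, GR, HG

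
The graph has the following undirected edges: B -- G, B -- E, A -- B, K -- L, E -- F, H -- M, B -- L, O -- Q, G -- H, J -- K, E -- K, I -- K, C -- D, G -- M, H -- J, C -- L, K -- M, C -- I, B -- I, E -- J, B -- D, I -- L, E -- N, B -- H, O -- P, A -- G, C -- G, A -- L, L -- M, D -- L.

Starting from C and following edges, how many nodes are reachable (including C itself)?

14

BFS from C visits: C, L, I, G, D, M, K, B, A, H, J, E, N, F
Reachable nodes: 14 of 17 total.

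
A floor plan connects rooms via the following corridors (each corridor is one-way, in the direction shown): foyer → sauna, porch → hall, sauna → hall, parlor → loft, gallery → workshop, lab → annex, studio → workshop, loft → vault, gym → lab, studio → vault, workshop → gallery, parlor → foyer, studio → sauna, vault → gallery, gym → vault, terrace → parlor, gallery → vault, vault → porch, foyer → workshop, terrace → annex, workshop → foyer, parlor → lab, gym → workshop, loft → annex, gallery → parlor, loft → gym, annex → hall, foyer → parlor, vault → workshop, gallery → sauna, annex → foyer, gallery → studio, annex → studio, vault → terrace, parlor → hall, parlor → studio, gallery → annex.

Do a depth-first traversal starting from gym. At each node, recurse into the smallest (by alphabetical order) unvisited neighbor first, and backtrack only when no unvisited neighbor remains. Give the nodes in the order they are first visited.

Visit gym
gym → lab
lab → annex
annex → foyer
foyer → parlor
parlor → hall
parlor → loft
loft → vault
vault → gallery
gallery → sauna
gallery → studio
studio → workshop
vault → porch
vault → terrace

gym -> lab -> annex -> foyer -> parlor -> hall -> loft -> vault -> gallery -> sauna -> studio -> workshop -> porch -> terrace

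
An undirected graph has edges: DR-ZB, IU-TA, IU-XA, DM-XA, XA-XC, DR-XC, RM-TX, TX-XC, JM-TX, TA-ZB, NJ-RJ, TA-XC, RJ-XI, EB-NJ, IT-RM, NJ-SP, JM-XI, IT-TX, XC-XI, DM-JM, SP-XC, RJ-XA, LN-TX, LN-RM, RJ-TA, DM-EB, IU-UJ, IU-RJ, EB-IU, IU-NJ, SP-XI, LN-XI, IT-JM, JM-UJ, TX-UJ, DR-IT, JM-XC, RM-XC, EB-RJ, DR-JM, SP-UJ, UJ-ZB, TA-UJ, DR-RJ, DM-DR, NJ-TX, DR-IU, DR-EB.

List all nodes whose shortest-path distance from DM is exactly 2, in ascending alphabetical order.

Level 0: DM
Level 1: DR, EB, JM, XA
Level 2: IT, IU, NJ, RJ, TX, UJ, XC, XI, ZB
Level 3: LN, RM, SP, TA

IT, IU, NJ, RJ, TX, UJ, XC, XI, ZB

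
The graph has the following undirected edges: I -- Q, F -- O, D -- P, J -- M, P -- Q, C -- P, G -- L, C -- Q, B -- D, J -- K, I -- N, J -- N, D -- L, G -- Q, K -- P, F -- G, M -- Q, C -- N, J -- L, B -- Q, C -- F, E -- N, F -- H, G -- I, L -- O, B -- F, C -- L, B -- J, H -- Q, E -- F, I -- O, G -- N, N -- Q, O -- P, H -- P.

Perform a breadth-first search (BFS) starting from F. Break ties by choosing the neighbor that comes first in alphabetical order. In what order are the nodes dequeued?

Visit F; enqueue B, C, E, G, H, O → queue [B, C, E, G, H, O]
Visit B; enqueue D, J, Q → queue [C, E, G, H, O, D, J, Q]
Visit C; enqueue L, N, P → queue [E, G, H, O, D, J, Q, L, N, P]
Visit E → queue [G, H, O, D, J, Q, L, N, P]
Visit G; enqueue I → queue [H, O, D, J, Q, L, N, P, I]
Visit H → queue [O, D, J, Q, L, N, P, I]
Visit O → queue [D, J, Q, L, N, P, I]
Visit D → queue [J, Q, L, N, P, I]
Visit J; enqueue K, M → queue [Q, L, N, P, I, K, M]
Visit Q → queue [L, N, P, I, K, M]
Visit L → queue [N, P, I, K, M]
Visit N → queue [P, I, K, M]
Visit P → queue [I, K, M]
Visit I → queue [K, M]
Visit K → queue [M]
Visit M → queue []

F -> B -> C -> E -> G -> H -> O -> D -> J -> Q -> L -> N -> P -> I -> K -> M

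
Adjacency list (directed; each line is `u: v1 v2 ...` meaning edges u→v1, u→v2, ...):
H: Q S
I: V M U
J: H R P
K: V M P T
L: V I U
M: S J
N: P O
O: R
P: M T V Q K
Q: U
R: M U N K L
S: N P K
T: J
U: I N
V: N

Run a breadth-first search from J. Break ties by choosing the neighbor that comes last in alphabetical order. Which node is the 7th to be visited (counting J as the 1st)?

Visit J; enqueue R, P, H → queue [R, P, H]
Visit R; enqueue U, N, M, L, K → queue [P, H, U, N, M, L, K]
Visit P; enqueue V, T, Q → queue [H, U, N, M, L, K, V, T, Q]
Visit H; enqueue S → queue [U, N, M, L, K, V, T, Q, S]
Visit U; enqueue I → queue [N, M, L, K, V, T, Q, S, I]
Visit N; enqueue O → queue [M, L, K, V, T, Q, S, I, O]
Visit M → queue [L, K, V, T, Q, S, I, O]
Visit L → queue [K, V, T, Q, S, I, O]
Visit K → queue [V, T, Q, S, I, O]
Visit V → queue [T, Q, S, I, O]
Visit T → queue [Q, S, I, O]
Visit Q → queue [S, I, O]
Visit S → queue [I, O]
Visit I → queue [O]
Visit O → queue []

Visit order: J, R, P, H, U, N, M, L, K, V, T, Q, S, I, O

M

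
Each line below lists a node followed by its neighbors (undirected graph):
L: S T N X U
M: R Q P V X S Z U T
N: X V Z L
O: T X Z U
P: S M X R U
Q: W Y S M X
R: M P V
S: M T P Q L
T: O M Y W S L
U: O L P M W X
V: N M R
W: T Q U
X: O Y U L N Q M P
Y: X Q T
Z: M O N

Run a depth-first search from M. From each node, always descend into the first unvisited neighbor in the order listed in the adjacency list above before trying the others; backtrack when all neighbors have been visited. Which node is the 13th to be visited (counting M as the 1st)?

N

Visit M
M → R
R → P
P → S
S → T
T → O
O → X
X → Y
Y → Q
Q → W
W → U
U → L
L → N
N → V
N → Z

Visit order: M, R, P, S, T, O, X, Y, Q, W, U, L, N, V, Z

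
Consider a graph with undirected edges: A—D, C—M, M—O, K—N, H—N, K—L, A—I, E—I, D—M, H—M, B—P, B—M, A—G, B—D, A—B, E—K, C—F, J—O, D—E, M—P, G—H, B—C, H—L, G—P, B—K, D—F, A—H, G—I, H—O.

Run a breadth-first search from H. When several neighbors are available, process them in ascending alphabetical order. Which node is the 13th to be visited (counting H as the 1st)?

Visit H; enqueue A, G, L, M, N, O → queue [A, G, L, M, N, O]
Visit A; enqueue B, D, I → queue [G, L, M, N, O, B, D, I]
Visit G; enqueue P → queue [L, M, N, O, B, D, I, P]
Visit L; enqueue K → queue [M, N, O, B, D, I, P, K]
Visit M; enqueue C → queue [N, O, B, D, I, P, K, C]
Visit N → queue [O, B, D, I, P, K, C]
Visit O; enqueue J → queue [B, D, I, P, K, C, J]
Visit B → queue [D, I, P, K, C, J]
Visit D; enqueue E, F → queue [I, P, K, C, J, E, F]
Visit I → queue [P, K, C, J, E, F]
Visit P → queue [K, C, J, E, F]
Visit K → queue [C, J, E, F]
Visit C → queue [J, E, F]
Visit J → queue [E, F]
Visit E → queue [F]
Visit F → queue []

Visit order: H, A, G, L, M, N, O, B, D, I, P, K, C, J, E, F

C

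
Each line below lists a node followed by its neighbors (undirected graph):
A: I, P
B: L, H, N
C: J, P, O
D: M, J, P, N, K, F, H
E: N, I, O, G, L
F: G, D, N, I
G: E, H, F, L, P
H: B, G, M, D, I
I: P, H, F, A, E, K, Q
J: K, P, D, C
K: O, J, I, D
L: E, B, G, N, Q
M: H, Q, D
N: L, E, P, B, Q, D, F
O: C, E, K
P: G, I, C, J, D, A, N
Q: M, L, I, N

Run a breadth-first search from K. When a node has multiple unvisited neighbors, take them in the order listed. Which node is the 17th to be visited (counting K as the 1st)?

B

Visit K; enqueue O, J, I, D → queue [O, J, I, D]
Visit O; enqueue C, E → queue [J, I, D, C, E]
Visit J; enqueue P → queue [I, D, C, E, P]
Visit I; enqueue H, F, A, Q → queue [D, C, E, P, H, F, A, Q]
Visit D; enqueue M, N → queue [C, E, P, H, F, A, Q, M, N]
Visit C → queue [E, P, H, F, A, Q, M, N]
Visit E; enqueue G, L → queue [P, H, F, A, Q, M, N, G, L]
Visit P → queue [H, F, A, Q, M, N, G, L]
Visit H; enqueue B → queue [F, A, Q, M, N, G, L, B]
Visit F → queue [A, Q, M, N, G, L, B]
Visit A → queue [Q, M, N, G, L, B]
Visit Q → queue [M, N, G, L, B]
Visit M → queue [N, G, L, B]
Visit N → queue [G, L, B]
Visit G → queue [L, B]
Visit L → queue [B]
Visit B → queue []

Visit order: K, O, J, I, D, C, E, P, H, F, A, Q, M, N, G, L, B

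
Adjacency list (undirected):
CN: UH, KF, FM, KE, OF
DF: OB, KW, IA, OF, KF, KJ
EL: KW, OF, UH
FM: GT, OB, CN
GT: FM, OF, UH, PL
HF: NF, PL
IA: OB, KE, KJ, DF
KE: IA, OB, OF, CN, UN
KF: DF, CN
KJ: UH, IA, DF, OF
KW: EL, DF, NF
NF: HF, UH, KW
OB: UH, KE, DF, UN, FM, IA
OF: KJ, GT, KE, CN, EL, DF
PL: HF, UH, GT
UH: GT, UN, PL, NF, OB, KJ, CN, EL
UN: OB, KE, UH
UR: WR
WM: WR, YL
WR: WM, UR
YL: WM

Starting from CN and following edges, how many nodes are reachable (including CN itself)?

BFS from CN visits: CN, UH, KF, FM, KE, OF, GT, UN, PL, NF, OB, KJ, EL, DF, IA, HF, KW
Reachable nodes: 17 of 21 total.

17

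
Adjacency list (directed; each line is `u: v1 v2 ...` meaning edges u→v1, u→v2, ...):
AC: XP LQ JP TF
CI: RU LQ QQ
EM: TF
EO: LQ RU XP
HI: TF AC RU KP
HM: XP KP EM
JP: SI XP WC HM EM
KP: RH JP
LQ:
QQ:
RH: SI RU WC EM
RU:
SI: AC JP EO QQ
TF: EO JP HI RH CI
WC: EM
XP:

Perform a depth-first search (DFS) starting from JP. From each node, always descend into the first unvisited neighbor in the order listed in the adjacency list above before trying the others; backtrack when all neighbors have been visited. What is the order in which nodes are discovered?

JP → SI → AC → XP → LQ → TF → EO → RU → HI → KP → RH → WC → EM → CI → QQ → HM

Visit JP
JP → SI
SI → AC
AC → XP
AC → LQ
AC → TF
TF → EO
EO → RU
TF → HI
HI → KP
KP → RH
RH → WC
WC → EM
TF → CI
CI → QQ
JP → HM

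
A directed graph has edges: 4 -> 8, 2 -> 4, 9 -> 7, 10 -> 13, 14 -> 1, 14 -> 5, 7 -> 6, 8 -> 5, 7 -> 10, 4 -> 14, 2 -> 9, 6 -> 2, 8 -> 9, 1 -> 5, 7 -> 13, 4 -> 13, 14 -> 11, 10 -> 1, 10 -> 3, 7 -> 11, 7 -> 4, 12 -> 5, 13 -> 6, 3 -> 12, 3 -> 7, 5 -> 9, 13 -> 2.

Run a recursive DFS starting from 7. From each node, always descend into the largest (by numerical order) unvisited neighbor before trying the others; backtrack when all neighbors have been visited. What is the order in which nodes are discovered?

7, 13, 6, 2, 9, 4, 14, 11, 5, 1, 8, 10, 3, 12

Visit 7
7 → 13
13 → 6
6 → 2
2 → 9
2 → 4
4 → 14
14 → 11
14 → 5
14 → 1
4 → 8
7 → 10
10 → 3
3 → 12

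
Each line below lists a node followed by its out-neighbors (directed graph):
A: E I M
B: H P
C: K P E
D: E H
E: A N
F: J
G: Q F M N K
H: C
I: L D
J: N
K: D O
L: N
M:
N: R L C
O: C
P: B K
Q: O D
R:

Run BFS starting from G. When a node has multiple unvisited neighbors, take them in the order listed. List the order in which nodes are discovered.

G, Q, F, M, N, K, O, D, J, R, L, C, E, H, P, A, B, I

Visit G; enqueue Q, F, M, N, K → queue [Q, F, M, N, K]
Visit Q; enqueue O, D → queue [F, M, N, K, O, D]
Visit F; enqueue J → queue [M, N, K, O, D, J]
Visit M → queue [N, K, O, D, J]
Visit N; enqueue R, L, C → queue [K, O, D, J, R, L, C]
Visit K → queue [O, D, J, R, L, C]
Visit O → queue [D, J, R, L, C]
Visit D; enqueue E, H → queue [J, R, L, C, E, H]
Visit J → queue [R, L, C, E, H]
Visit R → queue [L, C, E, H]
Visit L → queue [C, E, H]
Visit C; enqueue P → queue [E, H, P]
Visit E; enqueue A → queue [H, P, A]
Visit H → queue [P, A]
Visit P; enqueue B → queue [A, B]
Visit A; enqueue I → queue [B, I]
Visit B → queue [I]
Visit I → queue []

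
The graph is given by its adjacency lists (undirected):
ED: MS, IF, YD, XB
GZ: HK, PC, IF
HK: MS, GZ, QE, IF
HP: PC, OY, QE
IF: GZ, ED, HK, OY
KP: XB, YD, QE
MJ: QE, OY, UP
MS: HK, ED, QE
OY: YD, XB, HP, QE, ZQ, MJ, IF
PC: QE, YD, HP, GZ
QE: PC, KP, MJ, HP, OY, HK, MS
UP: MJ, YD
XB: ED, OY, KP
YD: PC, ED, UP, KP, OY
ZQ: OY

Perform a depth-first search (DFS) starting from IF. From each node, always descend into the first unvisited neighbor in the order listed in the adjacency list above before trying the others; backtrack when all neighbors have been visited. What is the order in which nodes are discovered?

Visit IF
IF → GZ
GZ → HK
HK → MS
MS → ED
ED → YD
YD → PC
PC → QE
QE → KP
KP → XB
XB → OY
OY → HP
OY → ZQ
OY → MJ
MJ → UP

IF GZ HK MS ED YD PC QE KP XB OY HP ZQ MJ UP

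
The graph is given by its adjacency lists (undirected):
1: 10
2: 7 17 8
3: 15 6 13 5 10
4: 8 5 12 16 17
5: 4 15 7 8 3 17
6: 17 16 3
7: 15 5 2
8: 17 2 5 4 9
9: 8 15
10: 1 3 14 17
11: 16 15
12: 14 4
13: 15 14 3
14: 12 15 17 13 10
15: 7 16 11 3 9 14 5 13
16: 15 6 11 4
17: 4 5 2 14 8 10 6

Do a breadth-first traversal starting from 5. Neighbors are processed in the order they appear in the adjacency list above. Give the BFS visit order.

5 4 15 7 8 3 17 12 16 11 9 14 13 2 6 10 1

Visit 5; enqueue 4, 15, 7, 8, 3, 17 → queue [4, 15, 7, 8, 3, 17]
Visit 4; enqueue 12, 16 → queue [15, 7, 8, 3, 17, 12, 16]
Visit 15; enqueue 11, 9, 14, 13 → queue [7, 8, 3, 17, 12, 16, 11, 9, 14, 13]
Visit 7; enqueue 2 → queue [8, 3, 17, 12, 16, 11, 9, 14, 13, 2]
Visit 8 → queue [3, 17, 12, 16, 11, 9, 14, 13, 2]
Visit 3; enqueue 6, 10 → queue [17, 12, 16, 11, 9, 14, 13, 2, 6, 10]
Visit 17 → queue [12, 16, 11, 9, 14, 13, 2, 6, 10]
Visit 12 → queue [16, 11, 9, 14, 13, 2, 6, 10]
Visit 16 → queue [11, 9, 14, 13, 2, 6, 10]
Visit 11 → queue [9, 14, 13, 2, 6, 10]
Visit 9 → queue [14, 13, 2, 6, 10]
Visit 14 → queue [13, 2, 6, 10]
Visit 13 → queue [2, 6, 10]
Visit 2 → queue [6, 10]
Visit 6 → queue [10]
Visit 10; enqueue 1 → queue [1]
Visit 1 → queue []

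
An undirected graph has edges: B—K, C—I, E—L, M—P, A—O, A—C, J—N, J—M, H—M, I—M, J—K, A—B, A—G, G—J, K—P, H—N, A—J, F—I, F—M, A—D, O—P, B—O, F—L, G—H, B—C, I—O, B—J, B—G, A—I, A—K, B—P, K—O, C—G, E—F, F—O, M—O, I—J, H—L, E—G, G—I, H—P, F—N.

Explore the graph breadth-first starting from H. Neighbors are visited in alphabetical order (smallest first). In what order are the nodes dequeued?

H, G, L, M, N, P, A, B, C, E, I, J, F, O, K, D

Visit H; enqueue G, L, M, N, P → queue [G, L, M, N, P]
Visit G; enqueue A, B, C, E, I, J → queue [L, M, N, P, A, B, C, E, I, J]
Visit L; enqueue F → queue [M, N, P, A, B, C, E, I, J, F]
Visit M; enqueue O → queue [N, P, A, B, C, E, I, J, F, O]
Visit N → queue [P, A, B, C, E, I, J, F, O]
Visit P; enqueue K → queue [A, B, C, E, I, J, F, O, K]
Visit A; enqueue D → queue [B, C, E, I, J, F, O, K, D]
Visit B → queue [C, E, I, J, F, O, K, D]
Visit C → queue [E, I, J, F, O, K, D]
Visit E → queue [I, J, F, O, K, D]
Visit I → queue [J, F, O, K, D]
Visit J → queue [F, O, K, D]
Visit F → queue [O, K, D]
Visit O → queue [K, D]
Visit K → queue [D]
Visit D → queue []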